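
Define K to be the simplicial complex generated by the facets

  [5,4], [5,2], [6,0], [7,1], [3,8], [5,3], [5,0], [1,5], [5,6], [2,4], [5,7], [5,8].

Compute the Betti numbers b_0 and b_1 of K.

b_0 = 1, b_1 = 4.

Take the total order 0 < 1 < 2 < 3 < 4 < 5 < 6 < 7 < 8 on the vertex set. Then K (dimension 1) consists of the simplices:

  0-simplices (9): [0], [1], [2], [3], [4], [5], [6], [7], [8]
  1-simplices (12): [0,5], [0,6], [1,5], [1,7], [2,4], [2,5], [3,5], [3,8], [4,5], [5,6], [5,7], [5,8]

so the chain groups are C_0 ≅ Z^9, C_1 ≅ Z^12.

The boundary map ∂_1: C_1 → C_0 is given by ∂[p,q] = [q] − [p]. For instance
  ∂[1,7] = [7] − [1].
As a 9×12 matrix over Z this has rank 8, with invariant factors (1,1,1,1,1,1,1,1).

From H_k ≅ ker(∂_k) / im(∂_{k+1}) we obtain:

  H_0: rank C_0 − rank ∂_1 = 9 − 8 = 1, and the invariant factors of ∂_1 are all 1, so H_0 ≅ Z.
  H_1: rank ker ∂_1 − rank ∂_2 = (12 − 8) − 0 = 4, and there is no ∂_2, so H_1 ≅ Z^4.

(K is a triangulation of a wedge of 4 circles.)

Hence the Betti numbers are b_0 = 1, b_1 = 4.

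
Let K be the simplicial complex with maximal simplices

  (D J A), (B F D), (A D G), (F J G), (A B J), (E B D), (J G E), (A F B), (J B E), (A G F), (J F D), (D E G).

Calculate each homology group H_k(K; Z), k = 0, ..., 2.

Take the total order A < B < D < E < F < G < J on the vertex set. Then K (dimension 2) consists of the simplices:

  0-simplices (7): A, B, D, E, F, G, J
  1-simplices (18): AB, AD, AF, AG, AJ, BD, BE, BF, BJ, DE, DF, DG, DJ, EG, EJ, FG, FJ, GJ
  2-simplices (12): ABF, ABJ, ADG, ADJ, AFG, BDE, BDF, BEJ, DEG, DFJ, EGJ, FGJ

so the chain groups are C_0 ≅ Z^7, C_1 ≅ Z^18, C_2 ≅ Z^12.

∂_1: C_1 → C_0 is given by ∂[p,q] = [q] − [p].
As a 7×18 matrix over Z this has rank 6, with invariant factors (1,1,1,1,1,1).

∂_2: C_2 → C_1 maps a triangle to the signed sum of its edges. For instance
  ∂ADG = DG − AG + AD,
  ∂FGJ = GJ − FJ + FG.
This gives a 18×12 integer matrix of rank 12; reducing to Smith normal form yields diagonal entries (1,1,1,1,1,1,1,1,1,1,1,2).

Reading off H_k = ker ∂_k / im ∂_{k+1}:

  H_0: rank C_0 − rank ∂_1 = 7 − 6 = 1, and the invariant factors of ∂_1 are all 1, so H_0 ≅ Z.
  H_1: rank ker ∂_1 − rank ∂_2 = (18 − 6) − 12 = 0, and ∂_2 has invariant factor 2 > 1, so H_1 ≅ Z/2.
  H_2: rank ker ∂_2 − rank ∂_3 = (12 − 12) − 0 = 0, and there is no ∂_3, so H_2 ≅ 0.

(K is a triangulation of the real projective plane RP^2.)

H_0 ≅ Z,  H_1 ≅ Z/2,  H_2 = 0.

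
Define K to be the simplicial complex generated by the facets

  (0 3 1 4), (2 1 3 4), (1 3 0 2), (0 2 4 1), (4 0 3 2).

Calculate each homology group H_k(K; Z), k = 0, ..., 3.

H_0 = Z,  H_1 = 0,  H_2 = 0,  H_3 = Z.

Order the vertices as 0 < 1 < 2 < 3 < 4. Listing each simplex with vertices in this order, K has dimension 3 with simplices:

  0-simplices (5): [0], [1], [2], [3], [4]
  1-simplices (10): [0,1], [0,2], [0,3], [0,4], [1,2], [1,3], [1,4], [2,3], [2,4], [3,4]
  2-simplices (10): [0,1,2], [0,1,3], [0,1,4], [0,2,3], [0,2,4], [0,3,4], [1,2,3], [1,2,4], [1,3,4], [2,3,4]
  3-simplices (5): [0,1,2,3], [0,1,2,4], [0,1,3,4], [0,2,3,4], [1,2,3,4]

giving chain groups C_0 ≅ Z^5, C_1 ≅ Z^10, C_2 ≅ Z^10, C_3 ≅ Z^5.

∂_1: C_1 → C_0 maps an edge to its endpoints' difference, ∂[p,q] = q − p.
The resulting 5×10 matrix has rank 4, and its Smith normal form has invariant factors (1,1,1,1).

The boundary map ∂_2: C_2 → C_1 sends each 2-simplex [p,q,r] to [q,r] − [p,r] + [p,q]. For instance
  ∂[0,3,4] = [3,4] − [0,4] + [0,3],
  ∂[0,1,2] = [1,2] − [0,2] + [0,1].
As a 10×10 matrix over Z this has rank 6, with invariant factors (1,1,1,1,1,1).

∂_3: C_3 → C_2 sends each 3-simplex σ to the alternating sum Σ_i (−1)^i (σ with its i-th vertex removed). For instance
  ∂[0,1,2,4] = [1,2,4] − [0,2,4] + [0,1,4] − [0,1,2],
  ∂[0,2,3,4] = [2,3,4] − [0,3,4] + [0,2,4] − [0,2,3].
As a 10×5 matrix over Z this has rank 4, with invariant factors (1,1,1,1).

Reading off H_k = ker ∂_k / im ∂_{k+1}:

  H_0: rank C_0 − rank ∂_1 = 5 − 4 = 1, and the invariant factors of ∂_1 are all 1, so H_0 = Z.
  H_1: rank ker ∂_1 − rank ∂_2 = (10 − 4) − 6 = 0, and the invariant factors of ∂_2 are all 1, so H_1 = 0.
  H_2: rank ker ∂_2 − rank ∂_3 = (10 − 6) − 4 = 0, and the invariant factors of ∂_3 are all 1, so H_2 = 0.
  H_3: rank ker ∂_3 − rank ∂_4 = (5 − 4) − 0 = 1, and there is no ∂_4, so H_3 = Z.

As a check, the Euler characteristic is 5 − 10 + 10 − 5 = 0, which agrees with 1 − 0 + 0 − 1 = 0.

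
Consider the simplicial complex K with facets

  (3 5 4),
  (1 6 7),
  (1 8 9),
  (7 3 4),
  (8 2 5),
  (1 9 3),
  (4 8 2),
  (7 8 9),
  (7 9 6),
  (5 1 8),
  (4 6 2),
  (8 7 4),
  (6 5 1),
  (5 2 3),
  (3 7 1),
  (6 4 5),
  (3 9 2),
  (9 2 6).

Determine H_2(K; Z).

H_2 = 0.

Order the vertices as 1 < 2 < 3 < 4 < 5 < 6 < 7 < 8 < 9. Listing each simplex with vertices in this order, K has dimension 2 with simplices:

  0-simplices (9): [1], [2], [3], [4], [5], [6], [7], [8], [9]
  1-simplices (27): (27 of them)
  2-simplices (18): [1,3,7], [1,3,9], [1,5,6], [1,5,8], [1,6,7], [1,8,9], [2,3,5], [2,3,9], [2,4,6], [2,4,8], [2,5,8], [2,6,9], [3,4,5], [3,4,7], [4,5,6], [4,7,8], [6,7,9], [7,8,9]

Hence C_0 ≅ Z^9, C_1 ≅ Z^27, C_2 ≅ Z^18.

∂_1: C_1 → C_0 maps an edge to its endpoints' difference, ∂[p,q] = q − p.
The 9×27 boundary matrix has rank 8 and Smith normal form diag(1,1,1,1,1,1,1,1).

The boundary map ∂_2: C_2 → C_1 maps a triangle to the signed sum of its edges. For instance
  ∂[2,3,5] = [3,5] − [2,5] + [2,3],
  ∂[4,5,6] = [5,6] − [4,6] + [4,5].
As a 27×18 matrix over Z this has rank 18, with invariant factors (1,1,1,1,1,1,1,1,1,1,1,1,1,1,1,1,1,2).

From H_k ≅ ker(∂_k) / im(∂_{k+1}) we obtain:

  H_2: rank ker ∂_2 − rank ∂_3 = (18 − 18) − 0 = 0, and there is no ∂_3, so H_2 = 0.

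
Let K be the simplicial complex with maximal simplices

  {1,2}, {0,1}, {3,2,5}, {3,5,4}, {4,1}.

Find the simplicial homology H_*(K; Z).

H_0 ≅ Z,  H_1 ≅ Z,  H_2 = 0.

K has 6 vertices, 8 edges, 2 triangles.
rank ∂_0 = 0, rank ∂_1 = 5 ⇒ b_0 = 6 − 0 − 5 = 1; all invariant factors of ∂_1 are 1 so no torsion. So H_0 = Z.
rank ∂_1 = 5, rank ∂_2 = 2 ⇒ b_1 = 8 − 5 − 2 = 1; all invariant factors of ∂_2 are 1 so no torsion. So H_1 = Z.
rank ∂_2 = 2, rank ∂_3 = 0 ⇒ b_2 = 2 − 2 − 0 = 0. So H_2 = 0.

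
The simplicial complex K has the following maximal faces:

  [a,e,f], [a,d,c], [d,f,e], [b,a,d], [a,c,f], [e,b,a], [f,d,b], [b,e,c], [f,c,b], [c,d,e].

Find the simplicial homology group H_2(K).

H_2 ≅ 0.

K has 6 vertices, 15 edges, 10 triangles.
rank ∂_2 = 10, rank ∂_3 = 0 ⇒ b_2 = 10 − 10 − 0 = 0. So H_2 ≅ 0.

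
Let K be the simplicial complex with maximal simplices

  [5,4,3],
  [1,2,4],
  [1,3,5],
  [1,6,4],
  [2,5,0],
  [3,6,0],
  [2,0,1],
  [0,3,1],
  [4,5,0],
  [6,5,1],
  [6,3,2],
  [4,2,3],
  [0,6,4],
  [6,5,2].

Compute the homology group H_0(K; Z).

H_0 = Z.

Fix the vertex order 0 < 1 < 2 < 3 < 4 < 5 < 6 and write every simplex with vertices in increasing order. Then dim K = 2 and the simplices of K are:

  0-simplices (7): [0], [1], [2], [3], [4], [5], [6]
  1-simplices (21): [0,1], [0,2], [0,3], [0,4], [0,5], [0,6], [1,2], [1,3], [1,4], [1,5], [1,6], [2,3], [2,4], [2,5], [2,6], [3,4], [3,5], [3,6], [4,5], [4,6], [5,6]
  2-simplices (14): [0,1,2], [0,1,3], [0,2,5], [0,3,6], [0,4,5], [0,4,6], [1,2,4], [1,3,5], [1,4,6], [1,5,6], [2,3,4], [2,3,6], [2,5,6], [3,4,5]

giving chain groups C_0 ≅ Z^7, C_1 ≅ Z^21, C_2 ≅ Z^14.

∂_1: C_1 → C_0 maps an edge to its endpoints' difference, ∂[p,q] = q − p. For instance
  ∂[0,5] = [5] − [0].
The 7×21 boundary matrix has rank 6 and Smith normal form diag(1,1,1,1,1,1).

Boundary ∂_2: C_2 → C_1 maps a triangle to the signed sum of its edges. For instance
  ∂[2,3,4] = [3,4] − [2,4] + [2,3],
  ∂[2,5,6] = [5,6] − [2,6] + [2,5].
This gives a 21×14 integer matrix of rank 13; reducing to Smith normal form yields diagonal entries (1,1,1,1,1,1,1,1,1,1,1,1,1).

Computing H_k = (kernel of ∂_k) / (image of ∂_{k+1}):

  H_0: rank C_0 − rank ∂_1 = 7 − 6 = 1, and the invariant factors of ∂_1 are all 1, so H_0 = Z.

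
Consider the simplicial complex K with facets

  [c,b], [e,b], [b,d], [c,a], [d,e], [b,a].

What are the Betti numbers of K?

Order the vertices as a < b < c < d < e. Listing each simplex with vertices in this order, K has dimension 1 with simplices:

  0-simplices (5): a, b, c, d, e
  1-simplices (6): ab, ac, bc, bd, be, de

so the chain groups are C_0 ≅ Z^5, C_1 ≅ Z^6.

Boundary ∂_1: C_1 → C_0 is given by ∂[p,q] = [q] − [p]. For instance
  ∂ab = b − a.
The 5×6 boundary matrix has rank 4 and Smith normal form diag(1,1,1,1).

From H_k ≅ ker(∂_k) / im(∂_{k+1}) we obtain:

  H_0: rank C_0 − rank ∂_1 = 5 − 4 = 1, and the invariant factors of ∂_1 are all 1, so H_0 ≅ Z.
  H_1: rank ker ∂_1 − rank ∂_2 = (6 − 4) − 0 = 2, and there is no ∂_2, so H_1 ≅ Z^2.

As a check, the Euler characteristic is 5 − 6 = -1, which agrees with 1 − 2 = -1.

Hence the Betti numbers are b_0 = 1, b_1 = 2.

b_0 = 1, b_1 = 2.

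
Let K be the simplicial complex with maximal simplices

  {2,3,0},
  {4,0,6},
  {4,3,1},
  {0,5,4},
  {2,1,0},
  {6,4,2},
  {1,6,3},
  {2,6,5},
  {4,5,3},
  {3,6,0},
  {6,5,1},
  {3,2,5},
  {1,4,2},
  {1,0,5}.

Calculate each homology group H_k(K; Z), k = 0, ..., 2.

K has 7 vertices, 21 edges, 14 triangles.
rank ∂_0 = 0, rank ∂_1 = 6 ⇒ b_0 = 7 − 0 − 6 = 1; all invariant factors of ∂_1 are 1 so no torsion. So H_0 ≅ Z.
rank ∂_1 = 6, rank ∂_2 = 13 ⇒ b_1 = 21 − 6 − 13 = 2; all invariant factors of ∂_2 are 1 so no torsion. So H_1 ≅ Z^2.
rank ∂_2 = 13, rank ∂_3 = 0 ⇒ b_2 = 14 − 13 − 0 = 1. So H_2 ≅ Z.

H_0 = Z,  H_1 = Z^2,  H_2 = Z.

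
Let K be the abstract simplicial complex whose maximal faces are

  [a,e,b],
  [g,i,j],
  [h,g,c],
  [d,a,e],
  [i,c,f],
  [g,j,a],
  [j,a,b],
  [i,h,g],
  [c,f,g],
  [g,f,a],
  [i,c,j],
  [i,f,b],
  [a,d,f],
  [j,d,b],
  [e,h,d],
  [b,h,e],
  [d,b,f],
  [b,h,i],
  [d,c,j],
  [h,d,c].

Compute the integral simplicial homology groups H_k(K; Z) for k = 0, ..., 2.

H_0 = Z,  H_1 = Z ⊕ Z/2,  H_2 = 0.

We work with the vertex ordering a < b < c < d < e < f < g < h < i < j. The simplices of K, each written with vertices in increasing order, are:

  0-simplices (10): a, b, c, d, e, f, g, h, i, j
  1-simplices (30): ab, ad, ae, af, ag, aj, bd, be, bf, bh, bi, bj, cd, cf, cg, ch, ci, cj, de, df, dh, dj, eh, fg, fi, gh, gi, gj, hi, ij
  2-simplices (20): abe, abj, ade, adf, afg, agj, bdf, bdj, beh, bfi, bhi, cdh, cdj, cfg, cfi, cgh, cij, deh, ghi, gij

so the chain groups are C_0 ≅ Z^10, C_1 ≅ Z^30, C_2 ≅ Z^20.

The boundary map ∂_1: C_1 → C_0 is given by ∂[p,q] = [q] − [p]. For instance
  ∂ci = i − c.
The 10×30 boundary matrix has rank 9 and Smith normal form diag(1,1,1,1,1,1,1,1,1).

The boundary map ∂_2: C_2 → C_1 acts by ∂[p,q,r] = [q,r] − [p,r] + [p,q]. For instance
  ∂bhi = hi − bi + bh,
  ∂abj = bj − aj + ab.
This gives a 30×20 integer matrix of rank 20; reducing to Smith normal form yields diagonal entries (1,1,1,1,1,1,1,1,1,1,1,1,1,1,1,1,1,1,1,2).

Reading off H_k = ker ∂_k / im ∂_{k+1}:

  H_0: rank C_0 − rank ∂_1 = 10 − 9 = 1, and the invariant factors of ∂_1 are all 1, so H_0 ≅ Z.
  H_1: rank ker ∂_1 − rank ∂_2 = (30 − 9) − 20 = 1, and ∂_2 has invariant factor 2 > 1, so H_1 ≅ Z ⊕ Z/2.
  H_2: rank ker ∂_2 − rank ∂_3 = (20 − 20) − 0 = 0, and there is no ∂_3, so H_2 ≅ 0.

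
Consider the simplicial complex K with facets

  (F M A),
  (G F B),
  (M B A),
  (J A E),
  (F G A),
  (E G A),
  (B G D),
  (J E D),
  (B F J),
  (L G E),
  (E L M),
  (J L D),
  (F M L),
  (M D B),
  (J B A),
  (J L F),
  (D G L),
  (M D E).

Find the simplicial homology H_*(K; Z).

Order the vertices as A < B < D < E < F < G < J < L < M. Listing each simplex with vertices in this order, K has dimension 2 with simplices:

  0-simplices (9): A, B, D, E, F, G, J, L, M
  1-simplices (27): AB, AE, AF, AG, AJ, AM, BD, BF, BG, BJ, BM, DE, DG, DJ, DL, DM, EG, EJ, EL, EM, FG, FJ, FL, FM, GL, JL, LM
  2-simplices (18): ABJ, ABM, AEG, AEJ, AFG, AFM, BDG, BDM, BFG, BFJ, DEJ, DEM, DGL, DJL, EGL, ELM, FJL, FLM

so the chain groups are C_0 ≅ Z^9, C_1 ≅ Z^27, C_2 ≅ Z^18.

Boundary ∂_1: C_1 → C_0 sends each edge [p,q] (with p < q) to q − p. For instance
  ∂BM = M − B.
As a 9×27 matrix over Z this has rank 8, with invariant factors (1,1,1,1,1,1,1,1).

∂_2: C_2 → C_1 sends each 2-simplex [p,q,r] to [q,r] − [p,r] + [p,q]. For instance
  ∂BDM = DM − BM + BD,
  ∂ELM = LM − EM + EL.
The resulting 27×18 matrix has rank 18, and its Smith normal form has invariant factors (1,1,1,1,1,1,1,1,1,1,1,1,1,1,1,1,1,2).

Computing H_k = (kernel of ∂_k) / (image of ∂_{k+1}):

  H_0: rank C_0 − rank ∂_1 = 9 − 8 = 1, and the invariant factors of ∂_1 are all 1, so H_0 ≅ Z.
  H_1: rank ker ∂_1 − rank ∂_2 = (27 − 8) − 18 = 1, and ∂_2 has invariant factor 2 > 1, so H_1 ≅ Z ⊕ Z/2.
  H_2: rank ker ∂_2 − rank ∂_3 = (18 − 18) − 0 = 0, and there is no ∂_3, so H_2 ≅ 0.

As a check, the Euler characteristic is 9 − 27 + 18 = 0, which agrees with 1 − 1 + 0 = 0.
(K is a triangulation of the Klein bottle.)

H_0 = Z,  H_1 = Z ⊕ Z/2,  H_2 = 0.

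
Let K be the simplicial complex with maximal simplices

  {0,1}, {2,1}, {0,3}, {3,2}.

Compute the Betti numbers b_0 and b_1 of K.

b_0 = 1, b_1 = 1.

Order the vertices as 0 < 1 < 2 < 3. Listing each simplex with vertices in this order, K has dimension 1 with simplices:

  0-simplices (4): [0], [1], [2], [3]
  1-simplices (4): [0,1], [0,3], [1,2], [2,3]

giving chain groups C_0 ≅ Z^4, C_1 ≅ Z^4.

∂_1: C_1 → C_0 maps an edge to its endpoints' difference, ∂[p,q] = q − p. For instance
  ∂[1,2] = [2] − [1].
This gives a 4×4 integer matrix of rank 3; reducing to Smith normal form yields diagonal entries (1,1,1).

Reading off H_k = ker ∂_k / im ∂_{k+1}:

  H_0: rank C_0 − rank ∂_1 = 4 − 3 = 1, and the invariant factors of ∂_1 are all 1, so H_0 = Z.
  H_1: rank ker ∂_1 − rank ∂_2 = (4 − 3) − 0 = 1, and there is no ∂_2, so H_1 = Z.

As a check, the Euler characteristic is 4 − 4 = 0, which agrees with 1 − 1 = 0.

Hence the Betti numbers are b_0 = 1, b_1 = 1.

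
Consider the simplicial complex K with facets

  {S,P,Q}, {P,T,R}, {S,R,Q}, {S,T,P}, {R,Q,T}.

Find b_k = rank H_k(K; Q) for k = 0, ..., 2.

We work with the vertex ordering P < Q < R < S < T. The simplices of K, each written with vertices in increasing order, are:

  0-simplices (5): P, Q, R, S, T
  1-simplices (10): PQ, PR, PS, PT, QR, QS, QT, RS, RT, ST
  2-simplices (5): PQS, PRT, PST, QRS, QRT

Hence C_0 ≅ Z^5, C_1 ≅ Z^10, C_2 ≅ Z^5.

Boundary ∂_1: C_1 → C_0 is given by ∂[p,q] = [q] − [p]. For instance
  ∂PQ = Q − P.
This gives a 5×10 integer matrix of rank 4; reducing to Smith normal form yields diagonal entries (1,1,1,1).

The boundary map ∂_2: C_2 → C_1 sends each 2-simplex [p,q,r] to [q,r] − [p,r] + [p,q]. For instance
  ∂PRT = RT − PT + PR,
  ∂QRS = RS − QS + QR.
This gives a 10×5 integer matrix of rank 5; reducing to Smith normal form yields diagonal entries (1,1,1,1,1).

Reading off H_k = ker ∂_k / im ∂_{k+1}:

  H_0: rank C_0 − rank ∂_1 = 5 − 4 = 1, and the invariant factors of ∂_1 are all 1, so H_0 ≅ Z.
  H_1: rank ker ∂_1 − rank ∂_2 = (10 − 4) − 5 = 1, and the invariant factors of ∂_2 are all 1, so H_1 ≅ Z.
  H_2: rank ker ∂_2 − rank ∂_3 = (5 − 5) − 0 = 0, and there is no ∂_3, so H_2 ≅ 0.

As a check, the Euler characteristic is 5 − 10 + 5 = 0, which agrees with 1 − 1 + 0 = 0.

Hence the Betti numbers are b_0 = 1, b_1 = 1, b_2 = 0.

b_0 = 1, b_1 = 1, b_2 = 0.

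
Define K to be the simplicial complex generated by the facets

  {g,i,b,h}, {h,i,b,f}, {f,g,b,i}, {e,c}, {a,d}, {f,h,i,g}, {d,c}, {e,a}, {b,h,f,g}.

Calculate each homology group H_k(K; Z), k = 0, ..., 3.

H_0 ≅ Z^2,  H_1 ≅ Z,  H_2 = 0,  H_3 ≅ Z.

We work with the vertex ordering a < b < c < d < e < f < g < h < i. The simplices of K, each written with vertices in increasing order, are:

  0-simplices (9): a, b, c, d, e, f, g, h, i
  1-simplices (14): ad, ae, bf, bg, bh, bi, cd, ce, fg, fh, fi, gh, gi, hi
  2-simplices (10): bfg, bfh, bfi, bgh, bgi, bhi, fgh, fgi, fhi, ghi
  3-simplices (5): bfgh, bfgi, bfhi, bghi, fghi

so the chain groups are C_0 ≅ Z^9, C_1 ≅ Z^14, C_2 ≅ Z^10, C_3 ≅ Z^5.

Boundary ∂_1: C_1 → C_0 maps an edge to its endpoints' difference, ∂[p,q] = q − p. For instance
  ∂fg = g − f.
The 9×14 boundary matrix has rank 7 and Smith normal form diag(1,1,1,1,1,1,1).

The boundary map ∂_2: C_2 → C_1 sends each 2-simplex [p,q,r] to [q,r] − [p,r] + [p,q]. For instance
  ∂fgh = gh − fh + fg,
  ∂ghi = hi − gi + gh.
The 14×10 boundary matrix has rank 6 and Smith normal form diag(1,1,1,1,1,1).

Boundary ∂_3: C_3 → C_2 sends each 3-simplex σ to the alternating sum Σ_i (−1)^i (σ with its i-th vertex removed). For instance
  ∂bfhi = fhi − bhi + bfi − bfh,
  ∂fghi = ghi − fhi + fgi − fgh.
This gives a 10×5 integer matrix of rank 4; reducing to Smith normal form yields diagonal entries (1,1,1,1).

Computing H_k = (kernel of ∂_k) / (image of ∂_{k+1}):

  H_0: rank C_0 − rank ∂_1 = 9 − 7 = 2, and the invariant factors of ∂_1 are all 1, so H_0 ≅ Z^2.
  H_1: rank ker ∂_1 − rank ∂_2 = (14 − 7) − 6 = 1, and the invariant factors of ∂_2 are all 1, so H_1 ≅ Z.
  H_2: rank ker ∂_2 − rank ∂_3 = (10 − 6) − 4 = 0, and the invariant factors of ∂_3 are all 1, so H_2 ≅ 0.
  H_3: rank ker ∂_3 − rank ∂_4 = (5 − 4) − 0 = 1, and there is no ∂_4, so H_3 ≅ Z.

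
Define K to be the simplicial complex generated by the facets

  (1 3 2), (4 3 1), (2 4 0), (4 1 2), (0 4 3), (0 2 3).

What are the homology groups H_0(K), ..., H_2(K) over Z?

Fix the vertex order 0 < 1 < 2 < 3 < 4 and write every simplex with vertices in increasing order. Then dim K = 2 and the simplices of K are:

  0-simplices (5): [0], [1], [2], [3], [4]
  1-simplices (9): [0,2], [0,3], [0,4], [1,2], [1,3], [1,4], [2,3], [2,4], [3,4]
  2-simplices (6): [0,2,3], [0,2,4], [0,3,4], [1,2,3], [1,2,4], [1,3,4]

Hence C_0 ≅ Z^5, C_1 ≅ Z^9, C_2 ≅ Z^6.

∂_1: C_1 → C_0 maps an edge to its endpoints' difference, ∂[p,q] = q − p. For instance
  ∂[1,4] = [4] − [1].
The 5×9 boundary matrix has rank 4 and Smith normal form diag(1,1,1,1).

The boundary map ∂_2: C_2 → C_1 sends each 2-simplex [p,q,r] to [q,r] − [p,r] + [p,q]. For instance
  ∂[1,2,4] = [2,4] − [1,4] + [1,2],
  ∂[1,3,4] = [3,4] − [1,4] + [1,3].
As a 9×6 matrix over Z this has rank 5, with invariant factors (1,1,1,1,1).

Computing H_k = (kernel of ∂_k) / (image of ∂_{k+1}):

  H_0: rank C_0 − rank ∂_1 = 5 − 4 = 1, and the invariant factors of ∂_1 are all 1, so H_0 = Z.
  H_1: rank ker ∂_1 − rank ∂_2 = (9 − 4) − 5 = 0, and the invariant factors of ∂_2 are all 1, so H_1 = 0.
  H_2: rank ker ∂_2 − rank ∂_3 = (6 − 5) − 0 = 1, and there is no ∂_3, so H_2 = Z.

H_0 ≅ Z,  H_1 = 0,  H_2 ≅ Z.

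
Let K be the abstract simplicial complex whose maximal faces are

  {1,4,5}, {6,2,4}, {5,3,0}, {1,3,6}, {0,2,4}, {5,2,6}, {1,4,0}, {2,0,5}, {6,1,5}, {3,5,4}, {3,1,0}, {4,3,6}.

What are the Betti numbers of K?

b_0 = 1, b_1 = 0, b_2 = 0.

We work with the vertex ordering 0 < 1 < 2 < 3 < 4 < 5 < 6. The simplices of K, each written with vertices in increasing order, are:

  0-simplices (7): [0], [1], [2], [3], [4], [5], [6]
  1-simplices (18): [0,1], [0,2], [0,3], [0,4], [0,5], [1,3], [1,4], [1,5], [1,6], [2,4], [2,5], [2,6], [3,4], [3,5], [3,6], [4,5], [4,6], [5,6]
  2-simplices (12): [0,1,3], [0,1,4], [0,2,4], [0,2,5], [0,3,5], [1,3,6], [1,4,5], [1,5,6], [2,4,6], [2,5,6], [3,4,5], [3,4,6]

Hence C_0 ≅ Z^7, C_1 ≅ Z^18, C_2 ≅ Z^12.

Boundary ∂_1: C_1 → C_0 sends each edge [p,q] (with p < q) to q − p. For instance
  ∂[3,6] = [6] − [3].
As a 7×18 matrix over Z this has rank 6, with invariant factors (1,1,1,1,1,1).

The boundary map ∂_2: C_2 → C_1 maps a triangle to the signed sum of its edges. For instance
  ∂[2,5,6] = [5,6] − [2,6] + [2,5],
  ∂[3,4,5] = [4,5] − [3,5] + [3,4].
As a 18×12 matrix over Z this has rank 12, with invariant factors (1,1,1,1,1,1,1,1,1,1,1,2).

Reading off H_k = ker ∂_k / im ∂_{k+1}:

  H_0: rank C_0 − rank ∂_1 = 7 − 6 = 1, and the invariant factors of ∂_1 are all 1, so H_0 = Z.
  H_1: rank ker ∂_1 − rank ∂_2 = (18 − 6) − 12 = 0, and ∂_2 has invariant factor 2 > 1, so H_1 = Z/2.
  H_2: rank ker ∂_2 − rank ∂_3 = (12 − 12) − 0 = 0, and there is no ∂_3, so H_2 = 0.

(K is a triangulation of the real projective plane RP^2.)

Hence the Betti numbers are b_0 = 1, b_1 = 0, b_2 = 0.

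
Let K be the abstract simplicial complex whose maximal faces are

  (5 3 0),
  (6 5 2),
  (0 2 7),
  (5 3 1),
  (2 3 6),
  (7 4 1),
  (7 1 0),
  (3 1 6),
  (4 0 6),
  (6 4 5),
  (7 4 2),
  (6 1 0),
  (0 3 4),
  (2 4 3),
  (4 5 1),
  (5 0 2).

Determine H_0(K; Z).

H_0 ≅ Z.

K has 8 vertices, 24 edges, 16 triangles.
rank ∂_0 = 0, rank ∂_1 = 7 ⇒ b_0 = 8 − 0 − 7 = 1; all invariant factors of ∂_1 are 1 so no torsion. So H_0 = Z.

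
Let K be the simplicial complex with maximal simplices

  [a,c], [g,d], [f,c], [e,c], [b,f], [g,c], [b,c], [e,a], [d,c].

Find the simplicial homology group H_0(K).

Fix the vertex order a < b < c < d < e < f < g and write every simplex with vertices in increasing order. Then dim K = 1 and the simplices of K are:

  0-simplices (7): a, b, c, d, e, f, g
  1-simplices (9): ac, ae, bc, bf, cd, ce, cf, cg, dg

Hence C_0 ≅ Z^7, C_1 ≅ Z^9.

The boundary map ∂_1: C_1 → C_0 sends each edge [p,q] (with p < q) to q − p.
This gives a 7×9 integer matrix of rank 6; reducing to Smith normal form yields diagonal entries (1,1,1,1,1,1).

Computing H_k = (kernel of ∂_k) / (image of ∂_{k+1}):

  H_0: rank C_0 − rank ∂_1 = 7 − 6 = 1, and the invariant factors of ∂_1 are all 1, so H_0 = Z.

H_0 = Z.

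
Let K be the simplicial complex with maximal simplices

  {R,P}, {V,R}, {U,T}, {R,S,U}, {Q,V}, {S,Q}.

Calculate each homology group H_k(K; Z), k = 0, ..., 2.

Fix the vertex order P < Q < R < S < T < U < V and write every simplex with vertices in increasing order. Then dim K = 2 and the simplices of K are:

  0-simplices (7): P, Q, R, S, T, U, V
  1-simplices (8): PR, QS, QV, RS, RU, RV, SU, TU
  2-simplices (1): RSU

Hence C_0 ≅ Z^7, C_1 ≅ Z^8, C_2 ≅ Z^1.

Boundary ∂_1: C_1 → C_0 maps an edge to its endpoints' difference, ∂[p,q] = q − p. For instance
  ∂TU = U − T.
The resulting 7×8 matrix has rank 6, and its Smith normal form has invariant factors (1,1,1,1,1,1).

The boundary map ∂_2: C_2 → C_1 sends each 2-simplex [p,q,r] to [q,r] − [p,r] + [p,q]. For instance
  ∂RSU = SU − RU + RS.
The resulting 8×1 matrix has rank 1, and its Smith normal form has invariant factors (1).

Computing H_k = (kernel of ∂_k) / (image of ∂_{k+1}):

  H_0: rank C_0 − rank ∂_1 = 7 − 6 = 1, and the invariant factors of ∂_1 are all 1, so H_0 ≅ Z.
  H_1: rank ker ∂_1 − rank ∂_2 = (8 − 6) − 1 = 1, and the invariant factors of ∂_2 are all 1, so H_1 ≅ Z.
  H_2: rank ker ∂_2 − rank ∂_3 = (1 − 1) − 0 = 0, and there is no ∂_3, so H_2 ≅ 0.

H_0 ≅ Z,  H_1 ≅ Z,  H_2 = 0.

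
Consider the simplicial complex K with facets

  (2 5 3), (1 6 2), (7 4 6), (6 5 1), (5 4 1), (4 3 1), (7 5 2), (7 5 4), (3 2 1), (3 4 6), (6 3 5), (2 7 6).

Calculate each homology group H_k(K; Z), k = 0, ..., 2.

Take the total order 1 < 2 < 3 < 4 < 5 < 6 < 7 on the vertex set. Then K (dimension 2) consists of the simplices:

  0-simplices (7): [1], [2], [3], [4], [5], [6], [7]
  1-simplices (18): [1,2], [1,3], [1,4], [1,5], [1,6], [2,3], [2,5], [2,6], [2,7], [3,4], [3,5], [3,6], [4,5], [4,6], [4,7], [5,6], [5,7], [6,7]
  2-simplices (12): [1,2,3], [1,2,6], [1,3,4], [1,4,5], [1,5,6], [2,3,5], [2,5,7], [2,6,7], [3,4,6], [3,5,6], [4,5,7], [4,6,7]

Hence C_0 ≅ Z^7, C_1 ≅ Z^18, C_2 ≅ Z^12.

Boundary ∂_1: C_1 → C_0 maps an edge to its endpoints' difference, ∂[p,q] = q − p.
The 7×18 boundary matrix has rank 6 and Smith normal form diag(1,1,1,1,1,1).

The boundary map ∂_2: C_2 → C_1 sends each 2-simplex [p,q,r] to [q,r] − [p,r] + [p,q]. For instance
  ∂[1,4,5] = [4,5] − [1,5] + [1,4],
  ∂[1,5,6] = [5,6] − [1,6] + [1,5].
The 18×12 boundary matrix has rank 12 and Smith normal form diag(1,1,1,1,1,1,1,1,1,1,1,2).

From H_k ≅ ker(∂_k) / im(∂_{k+1}) we obtain:

  H_0: rank C_0 − rank ∂_1 = 7 − 6 = 1, and the invariant factors of ∂_1 are all 1, so H_0 = Z.
  H_1: rank ker ∂_1 − rank ∂_2 = (18 − 6) − 12 = 0, and ∂_2 has invariant factor 2 > 1, so H_1 = Z/2Z.
  H_2: rank ker ∂_2 − rank ∂_3 = (12 − 12) − 0 = 0, and there is no ∂_3, so H_2 = 0.

As a check, the Euler characteristic is 7 − 18 + 12 = 1, which agrees with 1 − 0 + 0 = 1.

H_0 ≅ Z,  H_1 ≅ Z/2Z,  H_2 = 0.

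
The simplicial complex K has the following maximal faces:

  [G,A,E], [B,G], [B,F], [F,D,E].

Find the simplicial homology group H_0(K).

H_0 ≅ Z.

We work with the vertex ordering A < B < D < E < F < G. The simplices of K, each written with vertices in increasing order, are:

  0-simplices (6): A, B, D, E, F, G
  1-simplices (8): AE, AG, BF, BG, DE, DF, EF, EG
  2-simplices (2): AEG, DEF

giving chain groups C_0 ≅ Z^6, C_1 ≅ Z^8, C_2 ≅ Z^2.

∂_1: C_1 → C_0 is given by ∂[p,q] = [q] − [p].
The resulting 6×8 matrix has rank 5, and its Smith normal form has invariant factors (1,1,1,1,1).

The boundary map ∂_2: C_2 → C_1 sends each 2-simplex [p,q,r] to [q,r] − [p,r] + [p,q]. For instance
  ∂AEG = EG − AG + AE,
  ∂DEF = EF − DF + DE.
The resulting 8×2 matrix has rank 2, and its Smith normal form has invariant factors (1,1).

Computing H_k = (kernel of ∂_k) / (image of ∂_{k+1}):

  H_0: rank C_0 − rank ∂_1 = 6 − 5 = 1, and the invariant factors of ∂_1 are all 1, so H_0 = Z.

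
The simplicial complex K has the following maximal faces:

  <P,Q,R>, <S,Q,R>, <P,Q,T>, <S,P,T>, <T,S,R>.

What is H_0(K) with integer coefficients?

H_0 ≅ Z.

Order the vertices as P < Q < R < S < T. Listing each simplex with vertices in this order, K has dimension 2 with simplices:

  0-simplices (5): P, Q, R, S, T
  1-simplices (10): PQ, PR, PS, PT, QR, QS, QT, RS, RT, ST
  2-simplices (5): PQR, PQT, PST, QRS, RST

so the chain groups are C_0 ≅ Z^5, C_1 ≅ Z^10, C_2 ≅ Z^5.

∂_1: C_1 → C_0 maps an edge to its endpoints' difference, ∂[p,q] = q − p.
The resulting 5×10 matrix has rank 4, and its Smith normal form has invariant factors (1,1,1,1).

∂_2: C_2 → C_1 sends each 2-simplex [p,q,r] to [q,r] − [p,r] + [p,q]. For instance
  ∂PQR = QR − PR + PQ,
  ∂PST = ST − PT + PS.
This gives a 10×5 integer matrix of rank 5; reducing to Smith normal form yields diagonal entries (1,1,1,1,1).

Computing H_k = (kernel of ∂_k) / (image of ∂_{k+1}):

  H_0: rank C_0 − rank ∂_1 = 5 − 4 = 1, and the invariant factors of ∂_1 are all 1, so H_0 = Z.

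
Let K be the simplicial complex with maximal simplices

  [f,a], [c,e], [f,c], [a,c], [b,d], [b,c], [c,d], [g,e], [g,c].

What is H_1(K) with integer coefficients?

H_1 ≅ Z^3.

K has 7 vertices, 9 edges.
rank ∂_1 = 6, rank ∂_2 = 0 ⇒ b_1 = 9 − 6 − 0 = 3. So H_1 ≅ Z^3.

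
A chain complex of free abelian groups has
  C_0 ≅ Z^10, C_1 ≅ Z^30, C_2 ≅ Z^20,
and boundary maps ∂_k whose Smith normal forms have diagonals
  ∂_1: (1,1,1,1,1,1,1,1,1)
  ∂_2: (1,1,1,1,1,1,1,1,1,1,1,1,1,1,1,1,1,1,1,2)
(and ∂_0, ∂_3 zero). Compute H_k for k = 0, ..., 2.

H_0 ≅ Z,  H_1 ≅ Z ⊕ Z/2,  H_2 = 0.

H_0: b_0 = 10 − 0 − 9 = 1; torsion from ∂_1 factors > 1: none. So H_0 ≅ Z.
H_1: b_1 = 30 − 9 − 20 = 1; torsion from ∂_2 factors > 1: [2]. So H_1 ≅ Z ⊕ Z/2.
H_2: b_2 = 20 − 20 − 0 = 0; torsion from ∂_3 factors > 1: none. So H_2 ≅ 0.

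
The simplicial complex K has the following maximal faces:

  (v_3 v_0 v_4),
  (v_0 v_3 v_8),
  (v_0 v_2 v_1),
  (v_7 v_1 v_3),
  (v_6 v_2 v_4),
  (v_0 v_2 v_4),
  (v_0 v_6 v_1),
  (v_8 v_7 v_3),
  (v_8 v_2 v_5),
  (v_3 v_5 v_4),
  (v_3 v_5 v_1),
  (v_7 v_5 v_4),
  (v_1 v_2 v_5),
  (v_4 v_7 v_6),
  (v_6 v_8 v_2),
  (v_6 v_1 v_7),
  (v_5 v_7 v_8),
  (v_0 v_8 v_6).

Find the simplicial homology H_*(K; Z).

Order the vertices as v_0 < v_1 < v_2 < v_3 < v_4 < v_5 < v_6 < v_7 < v_8. Listing each simplex with vertices in this order, K has dimension 2 with simplices:

  0-simplices (9): [v_0], [v_1], [v_2], [v_3], [v_4], [v_5], [v_6], [v_7], [v_8]
  1-simplices (27): (27 of them)
  2-simplices (18): (18 of them)

giving chain groups C_0 ≅ Z^9, C_1 ≅ Z^27, C_2 ≅ Z^18.

∂_1: C_1 → C_0 sends each edge [p,q] (with p < q) to q − p.
This gives a 9×27 integer matrix of rank 8; reducing to Smith normal form yields diagonal entries (1,1,1,1,1,1,1,1).

∂_2: C_2 → C_1 acts by ∂[p,q,r] = [q,r] − [p,r] + [p,q]. For instance
  ∂[v_1,v_6,v_7] = [v_6,v_7] − [v_1,v_7] + [v_1,v_6],
  ∂[v_4,v_6,v_7] = [v_6,v_7] − [v_4,v_7] + [v_4,v_6].
The 27×18 boundary matrix has rank 18 and Smith normal form diag(1,1,1,1,1,1,1,1,1,1,1,1,1,1,1,1,1,2).

From H_k ≅ ker(∂_k) / im(∂_{k+1}) we obtain:

  H_0: rank C_0 − rank ∂_1 = 9 − 8 = 1, and the invariant factors of ∂_1 are all 1, so H_0 ≅ Z.
  H_1: rank ker ∂_1 − rank ∂_2 = (27 − 8) − 18 = 1, and ∂_2 has invariant factor 2 > 1, so H_1 ≅ Z ⊕ Z/2Z.
  H_2: rank ker ∂_2 − rank ∂_3 = (18 − 18) − 0 = 0, and there is no ∂_3, so H_2 ≅ 0.

H_0 ≅ Z,  H_1 ≅ Z ⊕ Z/2Z,  H_2 = 0.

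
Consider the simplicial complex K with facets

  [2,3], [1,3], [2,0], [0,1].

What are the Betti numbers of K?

b_0 = 1, b_1 = 1.

Take the total order 0 < 1 < 2 < 3 on the vertex set. Then K (dimension 1) consists of the simplices:

  0-simplices (4): [0], [1], [2], [3]
  1-simplices (4): [0,1], [0,2], [1,3], [2,3]

giving chain groups C_0 ≅ Z^4, C_1 ≅ Z^4.

∂_1: C_1 → C_0 sends each edge [p,q] (with p < q) to q − p. For instance
  ∂[0,1] = [1] − [0].
The 4×4 boundary matrix has rank 3 and Smith normal form diag(1,1,1).

Now H_k = ker ∂_k / im ∂_{k+1}, so:

  H_0: rank C_0 − rank ∂_1 = 4 − 3 = 1, and the invariant factors of ∂_1 are all 1, so H_0 = Z.
  H_1: rank ker ∂_1 − rank ∂_2 = (4 − 3) − 0 = 1, and there is no ∂_2, so H_1 = Z.

Hence the Betti numbers are b_0 = 1, b_1 = 1.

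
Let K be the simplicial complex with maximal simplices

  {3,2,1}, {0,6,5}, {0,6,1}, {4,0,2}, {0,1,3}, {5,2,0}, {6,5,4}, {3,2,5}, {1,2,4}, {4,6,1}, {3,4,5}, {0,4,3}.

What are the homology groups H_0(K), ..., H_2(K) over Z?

H_0 = Z,  H_1 = Z/2,  H_2 = 0.

Take the total order 0 < 1 < 2 < 3 < 4 < 5 < 6 on the vertex set. Then K (dimension 2) consists of the simplices:

  0-simplices (7): [0], [1], [2], [3], [4], [5], [6]
  1-simplices (18): [0,1], [0,2], [0,3], [0,4], [0,5], [0,6], [1,2], [1,3], [1,4], [1,6], [2,3], [2,4], [2,5], [3,4], [3,5], [4,5], [4,6], [5,6]
  2-simplices (12): [0,1,3], [0,1,6], [0,2,4], [0,2,5], [0,3,4], [0,5,6], [1,2,3], [1,2,4], [1,4,6], [2,3,5], [3,4,5], [4,5,6]

so the chain groups are C_0 ≅ Z^7, C_1 ≅ Z^18, C_2 ≅ Z^12.

The boundary map ∂_1: C_1 → C_0 is given by ∂[p,q] = [q] − [p].
As a 7×18 matrix over Z this has rank 6, with invariant factors (1,1,1,1,1,1).

The boundary map ∂_2: C_2 → C_1 acts by ∂[p,q,r] = [q,r] − [p,r] + [p,q]. For instance
  ∂[2,3,5] = [3,5] − [2,5] + [2,3],
  ∂[0,5,6] = [5,6] − [0,6] + [0,5].
As a 18×12 matrix over Z this has rank 12, with invariant factors (1,1,1,1,1,1,1,1,1,1,1,2).

Reading off H_k = ker ∂_k / im ∂_{k+1}:

  H_0: rank C_0 − rank ∂_1 = 7 − 6 = 1, and the invariant factors of ∂_1 are all 1, so H_0 ≅ Z.
  H_1: rank ker ∂_1 − rank ∂_2 = (18 − 6) − 12 = 0, and ∂_2 has invariant factor 2 > 1, so H_1 ≅ Z/2.
  H_2: rank ker ∂_2 − rank ∂_3 = (12 − 12) − 0 = 0, and there is no ∂_3, so H_2 ≅ 0.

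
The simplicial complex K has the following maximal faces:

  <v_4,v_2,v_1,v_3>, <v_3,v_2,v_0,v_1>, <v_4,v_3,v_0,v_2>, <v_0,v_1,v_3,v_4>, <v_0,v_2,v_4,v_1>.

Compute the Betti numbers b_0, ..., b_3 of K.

Order the vertices as v_0 < v_1 < v_2 < v_3 < v_4. Listing each simplex with vertices in this order, K has dimension 3 with simplices:

  0-simplices (5): [v_0], [v_1], [v_2], [v_3], [v_4]
  1-simplices (10): [v_0,v_1], [v_0,v_2], [v_0,v_3], [v_0,v_4], [v_1,v_2], [v_1,v_3], [v_1,v_4], [v_2,v_3], [v_2,v_4], [v_3,v_4]
  2-simplices (10): [v_0,v_1,v_2], [v_0,v_1,v_3], [v_0,v_1,v_4], [v_0,v_2,v_3], [v_0,v_2,v_4], [v_0,v_3,v_4], [v_1,v_2,v_3], [v_1,v_2,v_4], [v_1,v_3,v_4], [v_2,v_3,v_4]
  3-simplices (5): [v_0,v_1,v_2,v_3], [v_0,v_1,v_2,v_4], [v_0,v_1,v_3,v_4], [v_0,v_2,v_3,v_4], [v_1,v_2,v_3,v_4]

giving chain groups C_0 ≅ Z^5, C_1 ≅ Z^10, C_2 ≅ Z^10, C_3 ≅ Z^5.

∂_1: C_1 → C_0 sends each edge [p,q] (with p < q) to q − p. For instance
  ∂[v_3,v_4] = [v_4] − [v_3].
The 5×10 boundary matrix has rank 4 and Smith normal form diag(1,1,1,1).

The boundary map ∂_2: C_2 → C_1 acts by ∂[p,q,r] = [q,r] − [p,r] + [p,q]. For instance
  ∂[v_1,v_2,v_4] = [v_2,v_4] − [v_1,v_4] + [v_1,v_2],
  ∂[v_0,v_1,v_3] = [v_1,v_3] − [v_0,v_3] + [v_0,v_1].
The resulting 10×10 matrix has rank 6, and its Smith normal form has invariant factors (1,1,1,1,1,1).

The boundary map ∂_3: C_3 → C_2 sends each 3-simplex σ to the alternating sum Σ_i (−1)^i (σ with its i-th vertex removed). For instance
  ∂[v_0,v_2,v_3,v_4] = [v_2,v_3,v_4] − [v_0,v_3,v_4] + [v_0,v_2,v_4] − [v_0,v_2,v_3],
  ∂[v_0,v_1,v_3,v_4] = [v_1,v_3,v_4] − [v_0,v_3,v_4] + [v_0,v_1,v_4] − [v_0,v_1,v_3].
As a 10×5 matrix over Z this has rank 4, with invariant factors (1,1,1,1).

Computing H_k = (kernel of ∂_k) / (image of ∂_{k+1}):

  H_0: rank C_0 − rank ∂_1 = 5 − 4 = 1, and the invariant factors of ∂_1 are all 1, so H_0 = Z.
  H_1: rank ker ∂_1 − rank ∂_2 = (10 − 4) − 6 = 0, and the invariant factors of ∂_2 are all 1, so H_1 = 0.
  H_2: rank ker ∂_2 − rank ∂_3 = (10 − 6) − 4 = 0, and the invariant factors of ∂_3 are all 1, so H_2 = 0.
  H_3: rank ker ∂_3 − rank ∂_4 = (5 − 4) − 0 = 1, and there is no ∂_4, so H_3 = Z.

As a check, the Euler characteristic is 5 − 10 + 10 − 5 = 0, which agrees with 1 − 0 + 0 − 1 = 0.

Hence the Betti numbers are b_0 = 1, b_1 = 0, b_2 = 0, b_3 = 1.

b_0 = 1, b_1 = 0, b_2 = 0, b_3 = 1.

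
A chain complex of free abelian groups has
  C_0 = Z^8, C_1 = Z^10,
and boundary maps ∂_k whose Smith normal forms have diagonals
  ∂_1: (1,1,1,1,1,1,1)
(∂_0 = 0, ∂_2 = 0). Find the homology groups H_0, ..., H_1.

H_0 ≅ Z,  H_1 ≅ Z^3.

H_0: b_0 = 8 − 0 − 7 = 1; torsion from ∂_1 factors > 1: none. So H_0 ≅ Z.
H_1: b_1 = 10 − 7 − 0 = 3; torsion from ∂_2 factors > 1: none. So H_1 ≅ Z^3.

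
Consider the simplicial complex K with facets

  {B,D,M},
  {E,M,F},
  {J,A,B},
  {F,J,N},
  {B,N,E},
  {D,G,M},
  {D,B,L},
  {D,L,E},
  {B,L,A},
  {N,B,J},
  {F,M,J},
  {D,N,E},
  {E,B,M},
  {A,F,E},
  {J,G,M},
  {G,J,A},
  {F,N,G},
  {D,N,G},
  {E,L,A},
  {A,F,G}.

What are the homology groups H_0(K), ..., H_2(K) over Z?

H_0 ≅ Z,  H_1 ≅ Z ⊕ Z/2,  H_2 = 0.

We work with the vertex ordering A < B < D < E < F < G < J < L < M < N. The simplices of K, each written with vertices in increasing order, are:

  0-simplices (10): A, B, D, E, F, G, J, L, M, N
  1-simplices (30): AB, AE, AF, AG, AJ, AL, BD, BE, BJ, BL, BM, BN, DE, DG, DL, DM, DN, EF, EL, EM, EN, FG, FJ, FM, FN, GJ, GM, GN, JM, JN
  2-simplices (20): ABJ, ABL, AEF, AEL, AFG, AGJ, BDL, BDM, BEM, BEN, BJN, DEL, DEN, DGM, DGN, EFM, FGN, FJM, FJN, GJM

giving chain groups C_0 ≅ Z^10, C_1 ≅ Z^30, C_2 ≅ Z^20.

Boundary ∂_1: C_1 → C_0 is given by ∂[p,q] = [q] − [p]. For instance
  ∂BL = L − B.
The resulting 10×30 matrix has rank 9, and its Smith normal form has invariant factors (1,1,1,1,1,1,1,1,1).

The boundary map ∂_2: C_2 → C_1 maps a triangle to the signed sum of its edges. For instance
  ∂AEF = EF − AF + AE,
  ∂FJN = JN − FN + FJ.
As a 30×20 matrix over Z this has rank 20, with invariant factors (1,1,1,1,1,1,1,1,1,1,1,1,1,1,1,1,1,1,1,2).

Reading off H_k = ker ∂_k / im ∂_{k+1}:

  H_0: rank C_0 − rank ∂_1 = 10 − 9 = 1, and the invariant factors of ∂_1 are all 1, so H_0 ≅ Z.
  H_1: rank ker ∂_1 − rank ∂_2 = (30 − 9) − 20 = 1, and ∂_2 has invariant factor 2 > 1, so H_1 ≅ Z ⊕ Z/2.
  H_2: rank ker ∂_2 − rank ∂_3 = (20 − 20) − 0 = 0, and there is no ∂_3, so H_2 ≅ 0.

As a check, the Euler characteristic is 10 − 30 + 20 = 0, which agrees with 1 − 1 + 0 = 0.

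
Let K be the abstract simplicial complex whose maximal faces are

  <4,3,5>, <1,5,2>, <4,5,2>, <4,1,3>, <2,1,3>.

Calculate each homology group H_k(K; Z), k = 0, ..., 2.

Take the total order 1 < 2 < 3 < 4 < 5 on the vertex set. Then K (dimension 2) consists of the simplices:

  0-simplices (5): [1], [2], [3], [4], [5]
  1-simplices (10): [1,2], [1,3], [1,4], [1,5], [2,3], [2,4], [2,5], [3,4], [3,5], [4,5]
  2-simplices (5): [1,2,3], [1,2,5], [1,3,4], [2,4,5], [3,4,5]

so the chain groups are C_0 ≅ Z^5, C_1 ≅ Z^10, C_2 ≅ Z^5.

∂_1: C_1 → C_0 is given by ∂[p,q] = [q] − [p].
The 5×10 boundary matrix has rank 4 and Smith normal form diag(1,1,1,1).

Boundary ∂_2: C_2 → C_1 maps a triangle to the signed sum of its edges. For instance
  ∂[1,2,5] = [2,5] − [1,5] + [1,2],
  ∂[1,3,4] = [3,4] − [1,4] + [1,3].
The resulting 10×5 matrix has rank 5, and its Smith normal form has invariant factors (1,1,1,1,1).

Reading off H_k = ker ∂_k / im ∂_{k+1}:

  H_0: rank C_0 − rank ∂_1 = 5 − 4 = 1, and the invariant factors of ∂_1 are all 1, so H_0 = Z.
  H_1: rank ker ∂_1 − rank ∂_2 = (10 − 4) − 5 = 1, and the invariant factors of ∂_2 are all 1, so H_1 = Z.
  H_2: rank ker ∂_2 − rank ∂_3 = (5 − 5) − 0 = 0, and there is no ∂_3, so H_2 = 0.

As a check, the Euler characteristic is 5 − 10 + 5 = 0, which agrees with 1 − 1 + 0 = 0.

H_0 ≅ Z,  H_1 ≅ Z,  H_2 = 0.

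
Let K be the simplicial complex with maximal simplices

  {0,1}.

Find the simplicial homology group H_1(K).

H_1 = 0.

Take the total order 0 < 1 on the vertex set. Then K (dimension 1) consists of the simplices:

  0-simplices (2): [0], [1]
  1-simplices (1): [0,1]

so the chain groups are C_0 ≅ Z^2, C_1 ≅ Z^1.

Boundary ∂_1: C_1 → C_0 is given by ∂[p,q] = [q] − [p].
The 2×1 boundary matrix has rank 1 and Smith normal form diag(1).

Reading off H_k = ker ∂_k / im ∂_{k+1}:

  H_1: rank ker ∂_1 − rank ∂_2 = (1 − 1) − 0 = 0, and there is no ∂_2, so H_1 = 0.

(K is a triangulation of the 1-simplex.)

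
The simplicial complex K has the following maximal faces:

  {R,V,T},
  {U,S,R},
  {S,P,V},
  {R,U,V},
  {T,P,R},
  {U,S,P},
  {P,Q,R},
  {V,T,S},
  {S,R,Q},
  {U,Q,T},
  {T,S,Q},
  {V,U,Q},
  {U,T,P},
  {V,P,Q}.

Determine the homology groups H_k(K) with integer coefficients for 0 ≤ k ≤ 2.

Take the total order P < Q < R < S < T < U < V on the vertex set. Then K (dimension 2) consists of the simplices:

  0-simplices (7): P, Q, R, S, T, U, V
  1-simplices (21): PQ, PR, PS, PT, PU, PV, QR, QS, QT, QU, QV, RS, RT, RU, RV, ST, SU, SV, TU, TV, UV
  2-simplices (14): PQR, PQV, PRT, PSU, PSV, PTU, QRS, QST, QTU, QUV, RSU, RTV, RUV, STV

giving chain groups C_0 ≅ Z^7, C_1 ≅ Z^21, C_2 ≅ Z^14.

The boundary map ∂_1: C_1 → C_0 sends each edge [p,q] (with p < q) to q − p. For instance
  ∂PV = V − P.
The 7×21 boundary matrix has rank 6 and Smith normal form diag(1,1,1,1,1,1).

The boundary map ∂_2: C_2 → C_1 sends each 2-simplex [p,q,r] to [q,r] − [p,r] + [p,q]. For instance
  ∂QTU = TU − QU + QT,
  ∂RSU = SU − RU + RS.
The resulting 21×14 matrix has rank 13, and its Smith normal form has invariant factors (1,1,1,1,1,1,1,1,1,1,1,1,1).

From H_k ≅ ker(∂_k) / im(∂_{k+1}) we obtain:

  H_0: rank C_0 − rank ∂_1 = 7 − 6 = 1, and the invariant factors of ∂_1 are all 1, so H_0 = Z.
  H_1: rank ker ∂_1 − rank ∂_2 = (21 − 6) − 13 = 2, and the invariant factors of ∂_2 are all 1, so H_1 = Z^2.
  H_2: rank ker ∂_2 − rank ∂_3 = (14 − 13) − 0 = 1, and there is no ∂_3, so H_2 = Z.

H_0 = Z,  H_1 = Z^2,  H_2 = Z.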